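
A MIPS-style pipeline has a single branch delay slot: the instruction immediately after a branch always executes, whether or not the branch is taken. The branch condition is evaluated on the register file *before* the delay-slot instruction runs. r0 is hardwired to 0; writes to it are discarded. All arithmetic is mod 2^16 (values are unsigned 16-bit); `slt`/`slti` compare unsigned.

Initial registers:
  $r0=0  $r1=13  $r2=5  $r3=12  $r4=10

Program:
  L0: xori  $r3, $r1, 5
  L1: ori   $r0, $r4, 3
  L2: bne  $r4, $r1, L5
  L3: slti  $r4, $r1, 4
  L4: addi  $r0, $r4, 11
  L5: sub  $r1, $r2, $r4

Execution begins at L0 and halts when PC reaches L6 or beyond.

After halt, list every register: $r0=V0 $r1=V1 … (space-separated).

  step pc=0: xori  $r3, $r1, 5  regs=(0,13,5,8,10)
  step pc=1: ori   $r0, $r4, 3  regs=(0,13,5,8,10)
  step pc=2: bne  $r4, $r1, L5  cond=T  regs=(0,13,5,8,10)
  step pc=3: slti  $r4, $r1, 4  regs=(0,13,5,8,0)
  step pc=5: sub  $r1, $r2, $r4  regs=(0,5,5,8,0)

$r0=0 $r1=5 $r2=5 $r3=8 $r4=0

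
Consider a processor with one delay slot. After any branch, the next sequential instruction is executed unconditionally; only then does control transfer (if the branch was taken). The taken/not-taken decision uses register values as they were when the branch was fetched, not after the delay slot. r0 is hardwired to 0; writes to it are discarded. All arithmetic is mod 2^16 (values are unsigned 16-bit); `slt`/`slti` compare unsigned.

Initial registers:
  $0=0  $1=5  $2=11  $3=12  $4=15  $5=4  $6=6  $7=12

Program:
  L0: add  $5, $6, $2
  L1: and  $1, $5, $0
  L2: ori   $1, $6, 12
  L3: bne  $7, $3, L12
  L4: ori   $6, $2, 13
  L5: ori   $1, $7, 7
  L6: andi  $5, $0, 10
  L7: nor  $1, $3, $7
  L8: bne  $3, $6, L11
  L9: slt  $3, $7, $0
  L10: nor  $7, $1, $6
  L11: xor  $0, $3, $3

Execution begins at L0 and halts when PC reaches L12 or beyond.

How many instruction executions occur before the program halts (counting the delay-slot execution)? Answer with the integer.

11

[0] add  $5, $6, $2  →  {$0:0, $1:5, $2:11, $3:12, $4:15, $5:17, $6:6, $7:12}
[1] and  $1, $5, $0  →  {$0:0, $1:0, $2:11, $3:12, $4:15, $5:17, $6:6, $7:12}
[2] ori   $1, $6, 12  →  {$0:0, $1:14, $2:11, $3:12, $4:15, $5:17, $6:6, $7:12}
[3] bne  $7, $3, L12  →  {$0:0, $1:14, $2:11, $3:12, $4:15, $5:17, $6:6, $7:12}  ⟨branch fallthrough⟩
[4] ori   $6, $2, 13  →  {$0:0, $1:14, $2:11, $3:12, $4:15, $5:17, $6:15, $7:12}
[5] ori   $1, $7, 7  →  {$0:0, $1:15, $2:11, $3:12, $4:15, $5:17, $6:15, $7:12}
[6] andi  $5, $0, 10  →  {$0:0, $1:15, $2:11, $3:12, $4:15, $5:0, $6:15, $7:12}
[7] nor  $1, $3, $7  →  {$0:0, $1:65523, $2:11, $3:12, $4:15, $5:0, $6:15, $7:12}
[8] bne  $3, $6, L11  →  {$0:0, $1:65523, $2:11, $3:12, $4:15, $5:0, $6:15, $7:12}  ⟨branch taken⟩
[9] slt  $3, $7, $0  →  {$0:0, $1:65523, $2:11, $3:0, $4:15, $5:0, $6:15, $7:12}
[11] xor  $0, $3, $3  →  {$0:0, $1:65523, $2:11, $3:0, $4:15, $5:0, $6:15, $7:12}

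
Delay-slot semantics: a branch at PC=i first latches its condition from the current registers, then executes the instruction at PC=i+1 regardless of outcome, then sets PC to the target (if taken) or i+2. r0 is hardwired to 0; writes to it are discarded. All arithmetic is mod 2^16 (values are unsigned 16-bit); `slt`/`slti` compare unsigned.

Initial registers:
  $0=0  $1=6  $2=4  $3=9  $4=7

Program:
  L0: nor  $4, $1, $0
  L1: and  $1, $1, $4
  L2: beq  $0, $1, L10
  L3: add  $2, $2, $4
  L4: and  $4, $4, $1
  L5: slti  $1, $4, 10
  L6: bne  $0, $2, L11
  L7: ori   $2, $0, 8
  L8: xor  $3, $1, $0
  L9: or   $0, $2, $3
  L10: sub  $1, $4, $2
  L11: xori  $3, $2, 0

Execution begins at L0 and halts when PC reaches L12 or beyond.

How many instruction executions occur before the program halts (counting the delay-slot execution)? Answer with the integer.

6

[0] nor  $4, $1, $0  →  {$0:0, $1:6, $2:4, $3:9, $4:65529}
[1] and  $1, $1, $4  →  {$0:0, $1:0, $2:4, $3:9, $4:65529}
[2] beq  $0, $1, L10  →  {$0:0, $1:0, $2:4, $3:9, $4:65529}  ⟨branch taken⟩
[3] add  $2, $2, $4  →  {$0:0, $1:0, $2:65533, $3:9, $4:65529}
[10] sub  $1, $4, $2  →  {$0:0, $1:65532, $2:65533, $3:9, $4:65529}
[11] xori  $3, $2, 0  →  {$0:0, $1:65532, $2:65533, $3:65533, $4:65529}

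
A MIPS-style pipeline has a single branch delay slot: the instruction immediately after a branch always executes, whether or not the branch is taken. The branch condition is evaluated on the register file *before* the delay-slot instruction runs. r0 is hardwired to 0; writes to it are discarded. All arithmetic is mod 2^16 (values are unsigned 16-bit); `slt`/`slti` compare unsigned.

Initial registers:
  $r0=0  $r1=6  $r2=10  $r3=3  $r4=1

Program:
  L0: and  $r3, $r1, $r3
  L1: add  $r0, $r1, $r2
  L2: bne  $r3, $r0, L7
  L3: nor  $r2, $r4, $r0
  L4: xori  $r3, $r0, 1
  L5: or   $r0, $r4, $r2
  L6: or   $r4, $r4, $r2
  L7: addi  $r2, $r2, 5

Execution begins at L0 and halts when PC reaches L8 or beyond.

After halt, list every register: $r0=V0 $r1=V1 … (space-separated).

$r0=0 $r1=6 $r2=3 $r3=2 $r4=1

  step pc=0: and  $r3, $r1, $r3  regs=(0,6,10,2,1)
  step pc=1: add  $r0, $r1, $r2  regs=(0,6,10,2,1)
  step pc=2: bne  $r3, $r0, L7  cond=T  regs=(0,6,10,2,1)
  step pc=3: nor  $r2, $r4, $r0  regs=(0,6,65534,2,1)
  step pc=7: addi  $r2, $r2, 5  regs=(0,6,3,2,1)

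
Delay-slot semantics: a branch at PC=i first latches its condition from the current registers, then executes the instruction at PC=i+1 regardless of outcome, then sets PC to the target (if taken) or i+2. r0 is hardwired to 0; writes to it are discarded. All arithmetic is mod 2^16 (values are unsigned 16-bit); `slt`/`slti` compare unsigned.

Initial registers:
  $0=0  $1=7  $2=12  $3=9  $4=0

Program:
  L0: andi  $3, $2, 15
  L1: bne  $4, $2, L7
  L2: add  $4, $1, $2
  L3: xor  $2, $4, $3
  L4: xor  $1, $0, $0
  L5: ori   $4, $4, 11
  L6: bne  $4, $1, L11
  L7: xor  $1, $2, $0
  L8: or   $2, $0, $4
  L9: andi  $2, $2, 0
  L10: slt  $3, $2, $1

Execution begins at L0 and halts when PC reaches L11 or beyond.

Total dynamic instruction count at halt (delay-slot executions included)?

7

PC=0  andi  $3, $2, 15       | $0=0 $1=7 $2=12 $3=12 $4=0
PC=1  bne  $4, $2, L7        | $0=0 $1=7 $2=12 $3=12 $4=0  [TAKEN]
PC=2  add  $4, $1, $2        | $0=0 $1=7 $2=12 $3=12 $4=19
PC=7  xor  $1, $2, $0        | $0=0 $1=12 $2=12 $3=12 $4=19
PC=8  or   $2, $0, $4        | $0=0 $1=12 $2=19 $3=12 $4=19
PC=9  andi  $2, $2, 0        | $0=0 $1=12 $2=0 $3=12 $4=19
PC=10 slt  $3, $2, $1        | $0=0 $1=12 $2=0 $3=1 $4=19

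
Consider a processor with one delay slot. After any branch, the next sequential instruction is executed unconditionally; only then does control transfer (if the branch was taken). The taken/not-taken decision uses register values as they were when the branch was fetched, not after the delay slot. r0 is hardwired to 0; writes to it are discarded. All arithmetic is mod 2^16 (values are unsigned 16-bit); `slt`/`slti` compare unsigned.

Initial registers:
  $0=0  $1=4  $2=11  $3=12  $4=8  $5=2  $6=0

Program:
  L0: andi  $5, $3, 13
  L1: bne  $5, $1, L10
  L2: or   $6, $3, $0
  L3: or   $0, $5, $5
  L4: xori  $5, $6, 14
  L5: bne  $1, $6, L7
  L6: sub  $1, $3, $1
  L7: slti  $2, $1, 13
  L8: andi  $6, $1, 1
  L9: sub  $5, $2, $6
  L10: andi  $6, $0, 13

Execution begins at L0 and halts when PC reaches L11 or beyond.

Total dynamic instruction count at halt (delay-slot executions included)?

4

  step pc=0: andi  $5, $3, 13  regs=(0,4,11,12,8,12,0)
  step pc=1: bne  $5, $1, L10  cond=T  regs=(0,4,11,12,8,12,0)
  step pc=2: or   $6, $3, $0  regs=(0,4,11,12,8,12,12)
  step pc=10: andi  $6, $0, 13  regs=(0,4,11,12,8,12,0)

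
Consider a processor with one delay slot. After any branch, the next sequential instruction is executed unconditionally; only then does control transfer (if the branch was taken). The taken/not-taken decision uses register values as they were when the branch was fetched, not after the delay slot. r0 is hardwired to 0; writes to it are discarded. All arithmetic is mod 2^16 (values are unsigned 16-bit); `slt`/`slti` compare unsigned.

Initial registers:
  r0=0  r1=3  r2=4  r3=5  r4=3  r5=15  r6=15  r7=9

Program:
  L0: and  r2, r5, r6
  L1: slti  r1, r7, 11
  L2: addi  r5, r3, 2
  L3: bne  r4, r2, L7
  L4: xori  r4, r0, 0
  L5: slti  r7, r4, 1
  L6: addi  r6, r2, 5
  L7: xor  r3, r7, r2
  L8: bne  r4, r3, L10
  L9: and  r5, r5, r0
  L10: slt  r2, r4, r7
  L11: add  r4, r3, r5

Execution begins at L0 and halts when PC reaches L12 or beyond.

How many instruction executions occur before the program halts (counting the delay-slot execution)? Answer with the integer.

  step pc=0: and  r2, r5, r6  regs=(0,3,15,5,3,15,15,9)
  step pc=1: slti  r1, r7, 11  regs=(0,1,15,5,3,15,15,9)
  step pc=2: addi  r5, r3, 2  regs=(0,1,15,5,3,7,15,9)
  step pc=3: bne  r4, r2, L7  cond=T  regs=(0,1,15,5,3,7,15,9)
  step pc=4: xori  r4, r0, 0  regs=(0,1,15,5,0,7,15,9)
  step pc=7: xor  r3, r7, r2  regs=(0,1,15,6,0,7,15,9)
  step pc=8: bne  r4, r3, L10  cond=T  regs=(0,1,15,6,0,7,15,9)
  step pc=9: and  r5, r5, r0  regs=(0,1,15,6,0,0,15,9)
  step pc=10: slt  r2, r4, r7  regs=(0,1,1,6,0,0,15,9)
  step pc=11: add  r4, r3, r5  regs=(0,1,1,6,6,0,15,9)

10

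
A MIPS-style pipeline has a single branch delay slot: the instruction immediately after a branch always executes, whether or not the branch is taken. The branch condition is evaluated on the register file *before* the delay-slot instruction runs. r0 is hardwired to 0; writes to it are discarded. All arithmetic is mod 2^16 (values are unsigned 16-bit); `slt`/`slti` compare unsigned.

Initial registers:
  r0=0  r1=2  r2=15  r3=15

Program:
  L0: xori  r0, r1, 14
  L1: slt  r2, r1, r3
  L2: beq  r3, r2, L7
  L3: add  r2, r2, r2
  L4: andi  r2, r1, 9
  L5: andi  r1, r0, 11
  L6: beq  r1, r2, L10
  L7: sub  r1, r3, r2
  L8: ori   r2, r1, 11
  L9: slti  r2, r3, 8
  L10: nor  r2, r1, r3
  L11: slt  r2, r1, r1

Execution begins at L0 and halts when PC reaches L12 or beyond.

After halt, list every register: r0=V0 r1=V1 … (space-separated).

[0] xori  r0, r1, 14  →  {r0:0, r1:2, r2:15, r3:15}
[1] slt  r2, r1, r3  →  {r0:0, r1:2, r2:1, r3:15}
[2] beq  r3, r2, L7  →  {r0:0, r1:2, r2:1, r3:15}  ⟨branch fallthrough⟩
[3] add  r2, r2, r2  →  {r0:0, r1:2, r2:2, r3:15}
[4] andi  r2, r1, 9  →  {r0:0, r1:2, r2:0, r3:15}
[5] andi  r1, r0, 11  →  {r0:0, r1:0, r2:0, r3:15}
[6] beq  r1, r2, L10  →  {r0:0, r1:0, r2:0, r3:15}  ⟨branch taken⟩
[7] sub  r1, r3, r2  →  {r0:0, r1:15, r2:0, r3:15}
[10] nor  r2, r1, r3  →  {r0:0, r1:15, r2:65520, r3:15}
[11] slt  r2, r1, r1  →  {r0:0, r1:15, r2:0, r3:15}

r0=0 r1=15 r2=0 r3=15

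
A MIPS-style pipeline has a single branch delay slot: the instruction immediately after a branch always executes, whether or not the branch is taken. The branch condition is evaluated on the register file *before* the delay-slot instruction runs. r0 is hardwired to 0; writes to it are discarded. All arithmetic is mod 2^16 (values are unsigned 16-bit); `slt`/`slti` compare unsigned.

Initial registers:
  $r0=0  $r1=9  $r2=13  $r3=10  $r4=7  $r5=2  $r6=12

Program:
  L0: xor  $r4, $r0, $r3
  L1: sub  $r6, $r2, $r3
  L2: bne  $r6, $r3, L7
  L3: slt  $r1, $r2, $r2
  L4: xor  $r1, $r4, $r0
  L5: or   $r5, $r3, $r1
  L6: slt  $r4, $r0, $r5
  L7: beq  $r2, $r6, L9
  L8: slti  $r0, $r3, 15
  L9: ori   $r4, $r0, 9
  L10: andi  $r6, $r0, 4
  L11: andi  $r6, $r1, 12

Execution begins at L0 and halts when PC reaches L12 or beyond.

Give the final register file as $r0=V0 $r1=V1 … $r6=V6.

$r0=0 $r1=0 $r2=13 $r3=10 $r4=9 $r5=2 $r6=0

#0 xor  $r4, $r0, $r3 ; 0/9/13/10/10/2/12
#1 sub  $r6, $r2, $r3 ; 0/9/13/10/10/2/3
#2 bne  $r6, $r3, L7 ; 0/9/13/10/10/2/3 ; →target
#3 slt  $r1, $r2, $r2 ; 0/0/13/10/10/2/3
#7 beq  $r2, $r6, L9 ; 0/0/13/10/10/2/3 ; →fallthru
#8 slti  $r0, $r3, 15 ; 0/0/13/10/10/2/3
#9 ori   $r4, $r0, 9 ; 0/0/13/10/9/2/3
#10 andi  $r6, $r0, 4 ; 0/0/13/10/9/2/0
#11 andi  $r6, $r1, 12 ; 0/0/13/10/9/2/0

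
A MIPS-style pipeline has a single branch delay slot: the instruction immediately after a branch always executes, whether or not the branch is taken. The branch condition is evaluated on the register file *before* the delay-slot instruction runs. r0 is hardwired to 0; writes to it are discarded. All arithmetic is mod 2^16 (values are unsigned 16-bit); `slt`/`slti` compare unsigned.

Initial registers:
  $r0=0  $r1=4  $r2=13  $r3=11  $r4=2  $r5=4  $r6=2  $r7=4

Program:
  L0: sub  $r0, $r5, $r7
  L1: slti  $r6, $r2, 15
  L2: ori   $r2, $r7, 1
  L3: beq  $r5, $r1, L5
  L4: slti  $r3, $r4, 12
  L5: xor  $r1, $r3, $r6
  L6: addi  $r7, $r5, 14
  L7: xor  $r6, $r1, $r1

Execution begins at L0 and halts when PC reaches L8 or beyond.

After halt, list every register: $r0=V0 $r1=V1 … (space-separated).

  step pc=0: sub  $r0, $r5, $r7  regs=(0,4,13,11,2,4,2,4)
  step pc=1: slti  $r6, $r2, 15  regs=(0,4,13,11,2,4,1,4)
  step pc=2: ori   $r2, $r7, 1  regs=(0,4,5,11,2,4,1,4)
  step pc=3: beq  $r5, $r1, L5  cond=T  regs=(0,4,5,11,2,4,1,4)
  step pc=4: slti  $r3, $r4, 12  regs=(0,4,5,1,2,4,1,4)
  step pc=5: xor  $r1, $r3, $r6  regs=(0,0,5,1,2,4,1,4)
  step pc=6: addi  $r7, $r5, 14  regs=(0,0,5,1,2,4,1,18)
  step pc=7: xor  $r6, $r1, $r1  regs=(0,0,5,1,2,4,0,18)

$r0=0 $r1=0 $r2=5 $r3=1 $r4=2 $r5=4 $r6=0 $r7=18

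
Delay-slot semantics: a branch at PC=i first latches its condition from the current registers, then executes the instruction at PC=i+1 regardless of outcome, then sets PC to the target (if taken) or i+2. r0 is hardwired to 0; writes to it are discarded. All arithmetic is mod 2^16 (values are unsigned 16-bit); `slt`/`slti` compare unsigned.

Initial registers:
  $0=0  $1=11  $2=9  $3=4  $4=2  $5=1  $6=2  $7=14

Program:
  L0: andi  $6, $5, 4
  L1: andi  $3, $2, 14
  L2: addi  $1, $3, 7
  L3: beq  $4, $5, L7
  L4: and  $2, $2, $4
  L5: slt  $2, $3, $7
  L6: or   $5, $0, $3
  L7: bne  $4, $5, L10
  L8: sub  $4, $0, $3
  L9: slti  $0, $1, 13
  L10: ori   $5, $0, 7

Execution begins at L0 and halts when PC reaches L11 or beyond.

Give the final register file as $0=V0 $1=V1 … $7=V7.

$0=0 $1=15 $2=1 $3=8 $4=65528 $5=7 $6=0 $7=14

  step pc=0: andi  $6, $5, 4  regs=(0,11,9,4,2,1,0,14)
  step pc=1: andi  $3, $2, 14  regs=(0,11,9,8,2,1,0,14)
  step pc=2: addi  $1, $3, 7  regs=(0,15,9,8,2,1,0,14)
  step pc=3: beq  $4, $5, L7  cond=F  regs=(0,15,9,8,2,1,0,14)
  step pc=4: and  $2, $2, $4  regs=(0,15,0,8,2,1,0,14)
  step pc=5: slt  $2, $3, $7  regs=(0,15,1,8,2,1,0,14)
  step pc=6: or   $5, $0, $3  regs=(0,15,1,8,2,8,0,14)
  step pc=7: bne  $4, $5, L10  cond=T  regs=(0,15,1,8,2,8,0,14)
  step pc=8: sub  $4, $0, $3  regs=(0,15,1,8,65528,8,0,14)
  step pc=10: ori   $5, $0, 7  regs=(0,15,1,8,65528,7,0,14)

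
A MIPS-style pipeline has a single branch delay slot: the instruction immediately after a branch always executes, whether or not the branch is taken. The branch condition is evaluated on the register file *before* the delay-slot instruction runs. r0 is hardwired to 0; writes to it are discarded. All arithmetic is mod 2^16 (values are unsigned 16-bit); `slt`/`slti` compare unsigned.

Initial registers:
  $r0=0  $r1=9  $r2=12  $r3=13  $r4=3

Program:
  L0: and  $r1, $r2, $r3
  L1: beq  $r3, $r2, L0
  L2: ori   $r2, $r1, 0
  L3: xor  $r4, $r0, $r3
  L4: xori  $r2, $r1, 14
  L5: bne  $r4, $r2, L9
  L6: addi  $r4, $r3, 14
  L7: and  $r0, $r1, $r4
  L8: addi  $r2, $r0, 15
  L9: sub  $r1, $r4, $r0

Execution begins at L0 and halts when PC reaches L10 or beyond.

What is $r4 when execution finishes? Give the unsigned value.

[0] and  $r1, $r2, $r3  →  {$r0:0, $r1:12, $r2:12, $r3:13, $r4:3}
[1] beq  $r3, $r2, L0  →  {$r0:0, $r1:12, $r2:12, $r3:13, $r4:3}  ⟨branch fallthrough⟩
[2] ori   $r2, $r1, 0  →  {$r0:0, $r1:12, $r2:12, $r3:13, $r4:3}
[3] xor  $r4, $r0, $r3  →  {$r0:0, $r1:12, $r2:12, $r3:13, $r4:13}
[4] xori  $r2, $r1, 14  →  {$r0:0, $r1:12, $r2:2, $r3:13, $r4:13}
[5] bne  $r4, $r2, L9  →  {$r0:0, $r1:12, $r2:2, $r3:13, $r4:13}  ⟨branch taken⟩
[6] addi  $r4, $r3, 14  →  {$r0:0, $r1:12, $r2:2, $r3:13, $r4:27}
[9] sub  $r1, $r4, $r0  →  {$r0:0, $r1:27, $r2:2, $r3:13, $r4:27}

27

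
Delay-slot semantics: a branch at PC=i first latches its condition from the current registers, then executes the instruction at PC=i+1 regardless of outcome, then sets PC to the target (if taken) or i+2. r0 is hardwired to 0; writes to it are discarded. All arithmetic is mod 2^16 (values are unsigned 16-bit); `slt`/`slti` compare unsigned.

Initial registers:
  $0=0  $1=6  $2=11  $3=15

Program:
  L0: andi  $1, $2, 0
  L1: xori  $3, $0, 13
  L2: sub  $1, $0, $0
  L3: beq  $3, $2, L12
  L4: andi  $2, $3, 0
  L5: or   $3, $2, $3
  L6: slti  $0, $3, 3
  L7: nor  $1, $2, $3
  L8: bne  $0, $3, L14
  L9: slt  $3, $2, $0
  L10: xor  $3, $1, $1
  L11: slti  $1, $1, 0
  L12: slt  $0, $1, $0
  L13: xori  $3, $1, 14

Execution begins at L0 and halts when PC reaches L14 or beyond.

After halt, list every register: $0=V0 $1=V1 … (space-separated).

#0 andi  $1, $2, 0 ; 0/0/11/15
#1 xori  $3, $0, 13 ; 0/0/11/13
#2 sub  $1, $0, $0 ; 0/0/11/13
#3 beq  $3, $2, L12 ; 0/0/11/13 ; →fallthru
#4 andi  $2, $3, 0 ; 0/0/0/13
#5 or   $3, $2, $3 ; 0/0/0/13
#6 slti  $0, $3, 3 ; 0/0/0/13
#7 nor  $1, $2, $3 ; 0/65522/0/13
#8 bne  $0, $3, L14 ; 0/65522/0/13 ; →target
#9 slt  $3, $2, $0 ; 0/65522/0/0

$0=0 $1=65522 $2=0 $3=0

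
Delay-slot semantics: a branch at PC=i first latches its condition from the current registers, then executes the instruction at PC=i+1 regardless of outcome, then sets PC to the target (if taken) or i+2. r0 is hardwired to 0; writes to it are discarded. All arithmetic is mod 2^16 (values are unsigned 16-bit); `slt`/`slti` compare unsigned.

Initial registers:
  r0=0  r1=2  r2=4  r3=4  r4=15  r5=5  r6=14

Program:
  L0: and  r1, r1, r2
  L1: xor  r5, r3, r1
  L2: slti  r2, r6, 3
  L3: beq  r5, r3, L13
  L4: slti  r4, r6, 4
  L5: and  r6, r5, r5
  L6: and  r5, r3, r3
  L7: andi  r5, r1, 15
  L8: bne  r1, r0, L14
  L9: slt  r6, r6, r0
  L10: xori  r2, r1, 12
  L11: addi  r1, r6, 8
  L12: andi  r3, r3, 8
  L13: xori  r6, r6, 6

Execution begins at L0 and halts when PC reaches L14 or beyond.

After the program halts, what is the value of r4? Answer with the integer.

0

PC=0  and  r1, r1, r2        | r0=0 r1=0 r2=4 r3=4 r4=15 r5=5 r6=14
PC=1  xor  r5, r3, r1        | r0=0 r1=0 r2=4 r3=4 r4=15 r5=4 r6=14
PC=2  slti  r2, r6, 3        | r0=0 r1=0 r2=0 r3=4 r4=15 r5=4 r6=14
PC=3  beq  r5, r3, L13       | r0=0 r1=0 r2=0 r3=4 r4=15 r5=4 r6=14  [TAKEN]
PC=4  slti  r4, r6, 4        | r0=0 r1=0 r2=0 r3=4 r4=0 r5=4 r6=14
PC=13 xori  r6, r6, 6        | r0=0 r1=0 r2=0 r3=4 r4=0 r5=4 r6=8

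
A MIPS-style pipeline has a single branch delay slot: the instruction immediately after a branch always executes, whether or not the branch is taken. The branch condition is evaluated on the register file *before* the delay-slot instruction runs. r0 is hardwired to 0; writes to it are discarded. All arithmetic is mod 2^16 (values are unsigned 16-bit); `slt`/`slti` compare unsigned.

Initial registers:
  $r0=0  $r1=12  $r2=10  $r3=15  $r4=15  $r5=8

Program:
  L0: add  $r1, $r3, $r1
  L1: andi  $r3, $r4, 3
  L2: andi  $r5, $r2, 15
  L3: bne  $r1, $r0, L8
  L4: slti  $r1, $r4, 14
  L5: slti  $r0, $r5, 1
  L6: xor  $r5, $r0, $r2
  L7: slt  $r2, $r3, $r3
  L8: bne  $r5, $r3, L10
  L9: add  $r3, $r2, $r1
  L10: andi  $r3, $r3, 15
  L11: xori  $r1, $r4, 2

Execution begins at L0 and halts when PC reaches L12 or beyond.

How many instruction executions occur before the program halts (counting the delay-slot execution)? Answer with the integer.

  step pc=0: add  $r1, $r3, $r1  regs=(0,27,10,15,15,8)
  step pc=1: andi  $r3, $r4, 3  regs=(0,27,10,3,15,8)
  step pc=2: andi  $r5, $r2, 15  regs=(0,27,10,3,15,10)
  step pc=3: bne  $r1, $r0, L8  cond=T  regs=(0,27,10,3,15,10)
  step pc=4: slti  $r1, $r4, 14  regs=(0,0,10,3,15,10)
  step pc=8: bne  $r5, $r3, L10  cond=T  regs=(0,0,10,3,15,10)
  step pc=9: add  $r3, $r2, $r1  regs=(0,0,10,10,15,10)
  step pc=10: andi  $r3, $r3, 15  regs=(0,0,10,10,15,10)
  step pc=11: xori  $r1, $r4, 2  regs=(0,13,10,10,15,10)

9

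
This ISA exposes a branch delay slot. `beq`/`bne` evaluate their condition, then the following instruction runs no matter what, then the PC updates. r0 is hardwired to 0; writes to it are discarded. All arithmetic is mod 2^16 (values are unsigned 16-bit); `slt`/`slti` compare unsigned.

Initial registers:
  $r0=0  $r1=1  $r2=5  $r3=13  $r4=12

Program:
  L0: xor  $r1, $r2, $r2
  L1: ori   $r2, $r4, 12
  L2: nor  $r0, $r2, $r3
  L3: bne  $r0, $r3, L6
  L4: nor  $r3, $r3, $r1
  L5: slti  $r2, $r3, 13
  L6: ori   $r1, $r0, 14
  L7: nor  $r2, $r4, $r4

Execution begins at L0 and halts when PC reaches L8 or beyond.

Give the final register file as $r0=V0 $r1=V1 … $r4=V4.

[0] xor  $r1, $r2, $r2  →  {$r0:0, $r1:0, $r2:5, $r3:13, $r4:12}
[1] ori   $r2, $r4, 12  →  {$r0:0, $r1:0, $r2:12, $r3:13, $r4:12}
[2] nor  $r0, $r2, $r3  →  {$r0:0, $r1:0, $r2:12, $r3:13, $r4:12}
[3] bne  $r0, $r3, L6  →  {$r0:0, $r1:0, $r2:12, $r3:13, $r4:12}  ⟨branch taken⟩
[4] nor  $r3, $r3, $r1  →  {$r0:0, $r1:0, $r2:12, $r3:65522, $r4:12}
[6] ori   $r1, $r0, 14  →  {$r0:0, $r1:14, $r2:12, $r3:65522, $r4:12}
[7] nor  $r2, $r4, $r4  →  {$r0:0, $r1:14, $r2:65523, $r3:65522, $r4:12}

$r0=0 $r1=14 $r2=65523 $r3=65522 $r4=12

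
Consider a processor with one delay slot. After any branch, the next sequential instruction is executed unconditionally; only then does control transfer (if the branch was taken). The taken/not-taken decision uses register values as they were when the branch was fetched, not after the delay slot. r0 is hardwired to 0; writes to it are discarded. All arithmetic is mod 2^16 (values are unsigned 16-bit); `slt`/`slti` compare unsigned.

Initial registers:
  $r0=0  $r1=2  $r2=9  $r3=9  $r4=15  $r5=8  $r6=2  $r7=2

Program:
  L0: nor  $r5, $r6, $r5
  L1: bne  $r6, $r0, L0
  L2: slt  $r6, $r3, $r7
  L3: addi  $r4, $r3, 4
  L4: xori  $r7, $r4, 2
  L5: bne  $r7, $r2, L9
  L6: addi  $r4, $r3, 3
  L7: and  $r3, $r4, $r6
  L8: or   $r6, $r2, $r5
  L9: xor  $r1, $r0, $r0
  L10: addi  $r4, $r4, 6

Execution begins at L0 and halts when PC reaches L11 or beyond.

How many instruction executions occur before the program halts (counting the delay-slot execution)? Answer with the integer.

[0] nor  $r5, $r6, $r5  →  {$r0:0, $r1:2, $r2:9, $r3:9, $r4:15, $r5:65525, $r6:2, $r7:2}
[1] bne  $r6, $r0, L0  →  {$r0:0, $r1:2, $r2:9, $r3:9, $r4:15, $r5:65525, $r6:2, $r7:2}  ⟨branch taken⟩
[2] slt  $r6, $r3, $r7  →  {$r0:0, $r1:2, $r2:9, $r3:9, $r4:15, $r5:65525, $r6:0, $r7:2}
[0] nor  $r5, $r6, $r5  →  {$r0:0, $r1:2, $r2:9, $r3:9, $r4:15, $r5:10, $r6:0, $r7:2}
[1] bne  $r6, $r0, L0  →  {$r0:0, $r1:2, $r2:9, $r3:9, $r4:15, $r5:10, $r6:0, $r7:2}  ⟨branch fallthrough⟩
[2] slt  $r6, $r3, $r7  →  {$r0:0, $r1:2, $r2:9, $r3:9, $r4:15, $r5:10, $r6:0, $r7:2}
[3] addi  $r4, $r3, 4  →  {$r0:0, $r1:2, $r2:9, $r3:9, $r4:13, $r5:10, $r6:0, $r7:2}
[4] xori  $r7, $r4, 2  →  {$r0:0, $r1:2, $r2:9, $r3:9, $r4:13, $r5:10, $r6:0, $r7:15}
[5] bne  $r7, $r2, L9  →  {$r0:0, $r1:2, $r2:9, $r3:9, $r4:13, $r5:10, $r6:0, $r7:15}  ⟨branch taken⟩
[6] addi  $r4, $r3, 3  →  {$r0:0, $r1:2, $r2:9, $r3:9, $r4:12, $r5:10, $r6:0, $r7:15}
[9] xor  $r1, $r0, $r0  →  {$r0:0, $r1:0, $r2:9, $r3:9, $r4:12, $r5:10, $r6:0, $r7:15}
[10] addi  $r4, $r4, 6  →  {$r0:0, $r1:0, $r2:9, $r3:9, $r4:18, $r5:10, $r6:0, $r7:15}

12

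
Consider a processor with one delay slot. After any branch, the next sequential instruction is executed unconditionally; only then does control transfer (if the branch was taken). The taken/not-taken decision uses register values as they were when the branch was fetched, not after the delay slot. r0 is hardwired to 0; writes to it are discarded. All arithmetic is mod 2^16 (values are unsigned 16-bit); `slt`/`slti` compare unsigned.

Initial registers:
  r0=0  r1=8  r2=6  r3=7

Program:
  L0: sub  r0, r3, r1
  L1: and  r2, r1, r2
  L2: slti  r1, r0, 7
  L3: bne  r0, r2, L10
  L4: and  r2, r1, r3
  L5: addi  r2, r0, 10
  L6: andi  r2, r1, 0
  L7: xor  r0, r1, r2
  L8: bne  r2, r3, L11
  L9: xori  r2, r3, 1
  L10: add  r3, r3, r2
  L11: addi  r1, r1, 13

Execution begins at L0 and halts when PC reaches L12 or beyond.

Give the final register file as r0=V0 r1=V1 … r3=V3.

PC=0  sub  r0, r3, r1        | r0=0 r1=8 r2=6 r3=7
PC=1  and  r2, r1, r2        | r0=0 r1=8 r2=0 r3=7
PC=2  slti  r1, r0, 7        | r0=0 r1=1 r2=0 r3=7
PC=3  bne  r0, r2, L10       | r0=0 r1=1 r2=0 r3=7  [not taken]
PC=4  and  r2, r1, r3        | r0=0 r1=1 r2=1 r3=7
PC=5  addi  r2, r0, 10       | r0=0 r1=1 r2=10 r3=7
PC=6  andi  r2, r1, 0        | r0=0 r1=1 r2=0 r3=7
PC=7  xor  r0, r1, r2        | r0=0 r1=1 r2=0 r3=7
PC=8  bne  r2, r3, L11       | r0=0 r1=1 r2=0 r3=7  [TAKEN]
PC=9  xori  r2, r3, 1        | r0=0 r1=1 r2=6 r3=7
PC=11 addi  r1, r1, 13       | r0=0 r1=14 r2=6 r3=7

r0=0 r1=14 r2=6 r3=7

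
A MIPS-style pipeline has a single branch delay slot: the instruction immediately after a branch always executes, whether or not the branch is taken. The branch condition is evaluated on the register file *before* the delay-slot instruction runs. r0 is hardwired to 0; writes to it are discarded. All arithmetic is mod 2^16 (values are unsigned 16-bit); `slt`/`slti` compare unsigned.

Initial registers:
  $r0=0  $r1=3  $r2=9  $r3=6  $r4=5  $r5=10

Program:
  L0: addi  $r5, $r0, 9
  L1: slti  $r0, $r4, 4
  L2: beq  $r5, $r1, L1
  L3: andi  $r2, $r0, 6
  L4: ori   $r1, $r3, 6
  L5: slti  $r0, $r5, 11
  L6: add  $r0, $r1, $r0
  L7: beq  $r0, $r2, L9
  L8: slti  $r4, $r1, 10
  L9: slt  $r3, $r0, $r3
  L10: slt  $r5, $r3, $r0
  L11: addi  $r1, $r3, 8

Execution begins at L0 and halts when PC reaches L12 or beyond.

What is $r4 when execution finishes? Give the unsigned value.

1

#0 addi  $r5, $r0, 9 ; 0/3/9/6/5/9
#1 slti  $r0, $r4, 4 ; 0/3/9/6/5/9
#2 beq  $r5, $r1, L1 ; 0/3/9/6/5/9 ; →fallthru
#3 andi  $r2, $r0, 6 ; 0/3/0/6/5/9
#4 ori   $r1, $r3, 6 ; 0/6/0/6/5/9
#5 slti  $r0, $r5, 11 ; 0/6/0/6/5/9
#6 add  $r0, $r1, $r0 ; 0/6/0/6/5/9
#7 beq  $r0, $r2, L9 ; 0/6/0/6/5/9 ; →target
#8 slti  $r4, $r1, 10 ; 0/6/0/6/1/9
#9 slt  $r3, $r0, $r3 ; 0/6/0/1/1/9
#10 slt  $r5, $r3, $r0 ; 0/6/0/1/1/0
#11 addi  $r1, $r3, 8 ; 0/9/0/1/1/0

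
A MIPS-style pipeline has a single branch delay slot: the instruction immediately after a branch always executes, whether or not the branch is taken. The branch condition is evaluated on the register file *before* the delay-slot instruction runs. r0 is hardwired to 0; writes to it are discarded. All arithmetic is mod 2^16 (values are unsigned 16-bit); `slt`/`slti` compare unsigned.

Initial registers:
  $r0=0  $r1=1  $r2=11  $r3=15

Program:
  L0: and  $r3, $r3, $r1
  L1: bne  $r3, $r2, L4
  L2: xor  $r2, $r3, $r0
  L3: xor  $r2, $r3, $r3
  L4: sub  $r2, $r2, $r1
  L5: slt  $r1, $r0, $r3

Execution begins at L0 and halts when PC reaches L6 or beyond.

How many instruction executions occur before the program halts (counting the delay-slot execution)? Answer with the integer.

5

[0] and  $r3, $r3, $r1  →  {$r0:0, $r1:1, $r2:11, $r3:1}
[1] bne  $r3, $r2, L4  →  {$r0:0, $r1:1, $r2:11, $r3:1}  ⟨branch taken⟩
[2] xor  $r2, $r3, $r0  →  {$r0:0, $r1:1, $r2:1, $r3:1}
[4] sub  $r2, $r2, $r1  →  {$r0:0, $r1:1, $r2:0, $r3:1}
[5] slt  $r1, $r0, $r3  →  {$r0:0, $r1:1, $r2:0, $r3:1}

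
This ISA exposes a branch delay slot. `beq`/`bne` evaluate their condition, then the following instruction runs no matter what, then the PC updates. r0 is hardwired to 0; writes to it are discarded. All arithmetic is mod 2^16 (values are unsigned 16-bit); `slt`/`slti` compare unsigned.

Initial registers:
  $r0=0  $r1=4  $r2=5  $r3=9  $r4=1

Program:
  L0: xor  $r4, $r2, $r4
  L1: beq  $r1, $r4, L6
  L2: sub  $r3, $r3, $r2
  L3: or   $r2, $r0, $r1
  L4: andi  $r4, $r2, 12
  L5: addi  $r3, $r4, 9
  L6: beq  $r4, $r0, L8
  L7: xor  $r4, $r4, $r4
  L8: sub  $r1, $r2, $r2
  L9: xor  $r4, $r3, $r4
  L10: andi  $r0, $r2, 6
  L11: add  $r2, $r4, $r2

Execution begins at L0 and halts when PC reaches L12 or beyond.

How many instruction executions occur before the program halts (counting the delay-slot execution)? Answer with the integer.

#0 xor  $r4, $r2, $r4 ; 0/4/5/9/4
#1 beq  $r1, $r4, L6 ; 0/4/5/9/4 ; →target
#2 sub  $r3, $r3, $r2 ; 0/4/5/4/4
#6 beq  $r4, $r0, L8 ; 0/4/5/4/4 ; →fallthru
#7 xor  $r4, $r4, $r4 ; 0/4/5/4/0
#8 sub  $r1, $r2, $r2 ; 0/0/5/4/0
#9 xor  $r4, $r3, $r4 ; 0/0/5/4/4
#10 andi  $r0, $r2, 6 ; 0/0/5/4/4
#11 add  $r2, $r4, $r2 ; 0/0/9/4/4

9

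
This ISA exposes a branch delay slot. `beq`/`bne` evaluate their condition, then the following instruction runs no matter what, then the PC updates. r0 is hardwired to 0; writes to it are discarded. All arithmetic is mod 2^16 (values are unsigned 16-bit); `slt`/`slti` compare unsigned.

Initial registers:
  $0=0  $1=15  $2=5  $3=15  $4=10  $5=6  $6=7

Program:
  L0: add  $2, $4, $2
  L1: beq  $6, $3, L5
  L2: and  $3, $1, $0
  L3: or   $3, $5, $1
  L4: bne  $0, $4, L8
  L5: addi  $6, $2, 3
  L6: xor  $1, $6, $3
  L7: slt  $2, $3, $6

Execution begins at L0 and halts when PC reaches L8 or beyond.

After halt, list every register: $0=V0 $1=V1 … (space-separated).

[0] add  $2, $4, $2  →  {$0:0, $1:15, $2:15, $3:15, $4:10, $5:6, $6:7}
[1] beq  $6, $3, L5  →  {$0:0, $1:15, $2:15, $3:15, $4:10, $5:6, $6:7}  ⟨branch fallthrough⟩
[2] and  $3, $1, $0  →  {$0:0, $1:15, $2:15, $3:0, $4:10, $5:6, $6:7}
[3] or   $3, $5, $1  →  {$0:0, $1:15, $2:15, $3:15, $4:10, $5:6, $6:7}
[4] bne  $0, $4, L8  →  {$0:0, $1:15, $2:15, $3:15, $4:10, $5:6, $6:7}  ⟨branch taken⟩
[5] addi  $6, $2, 3  →  {$0:0, $1:15, $2:15, $3:15, $4:10, $5:6, $6:18}

$0=0 $1=15 $2=15 $3=15 $4=10 $5=6 $6=18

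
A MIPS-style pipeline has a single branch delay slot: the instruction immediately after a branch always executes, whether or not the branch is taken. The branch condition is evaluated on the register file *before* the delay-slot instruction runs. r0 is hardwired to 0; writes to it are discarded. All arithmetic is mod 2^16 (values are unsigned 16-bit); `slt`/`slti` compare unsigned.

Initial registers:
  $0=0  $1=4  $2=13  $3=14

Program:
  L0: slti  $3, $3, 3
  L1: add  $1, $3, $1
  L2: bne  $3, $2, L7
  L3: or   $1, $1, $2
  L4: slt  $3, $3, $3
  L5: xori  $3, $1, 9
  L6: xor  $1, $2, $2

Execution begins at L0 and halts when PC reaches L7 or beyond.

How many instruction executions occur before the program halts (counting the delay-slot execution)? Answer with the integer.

  step pc=0: slti  $3, $3, 3  regs=(0,4,13,0)
  step pc=1: add  $1, $3, $1  regs=(0,4,13,0)
  step pc=2: bne  $3, $2, L7  cond=T  regs=(0,4,13,0)
  step pc=3: or   $1, $1, $2  regs=(0,13,13,0)

4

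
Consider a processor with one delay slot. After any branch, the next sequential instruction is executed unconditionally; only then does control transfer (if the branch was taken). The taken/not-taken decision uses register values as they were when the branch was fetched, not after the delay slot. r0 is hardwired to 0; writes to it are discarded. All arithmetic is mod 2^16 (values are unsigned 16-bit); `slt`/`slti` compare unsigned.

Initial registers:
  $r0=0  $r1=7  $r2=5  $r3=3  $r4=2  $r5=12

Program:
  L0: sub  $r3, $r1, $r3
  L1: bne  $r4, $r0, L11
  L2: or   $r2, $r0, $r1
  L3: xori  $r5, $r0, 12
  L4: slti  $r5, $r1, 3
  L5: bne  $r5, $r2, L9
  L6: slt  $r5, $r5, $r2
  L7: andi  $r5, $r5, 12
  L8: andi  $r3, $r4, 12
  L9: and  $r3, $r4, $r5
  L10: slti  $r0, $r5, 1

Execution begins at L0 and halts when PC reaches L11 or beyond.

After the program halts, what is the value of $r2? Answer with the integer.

7

PC=0  sub  $r3, $r1, $r3     | $r0=0 $r1=7 $r2=5 $r3=4 $r4=2 $r5=12
PC=1  bne  $r4, $r0, L11     | $r0=0 $r1=7 $r2=5 $r3=4 $r4=2 $r5=12  [TAKEN]
PC=2  or   $r2, $r0, $r1     | $r0=0 $r1=7 $r2=7 $r3=4 $r4=2 $r5=12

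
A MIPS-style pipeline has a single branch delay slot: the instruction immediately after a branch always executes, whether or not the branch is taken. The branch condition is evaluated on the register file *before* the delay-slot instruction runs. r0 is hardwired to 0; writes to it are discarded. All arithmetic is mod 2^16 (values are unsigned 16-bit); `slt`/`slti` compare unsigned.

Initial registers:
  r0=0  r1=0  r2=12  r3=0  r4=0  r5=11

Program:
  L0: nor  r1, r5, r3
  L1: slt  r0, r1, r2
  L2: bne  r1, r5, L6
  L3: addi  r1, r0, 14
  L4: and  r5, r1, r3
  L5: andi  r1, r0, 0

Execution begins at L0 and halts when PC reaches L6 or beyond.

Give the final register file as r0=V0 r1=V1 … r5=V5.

r0=0 r1=14 r2=12 r3=0 r4=0 r5=11

PC=0  nor  r1, r5, r3        | r0=0 r1=65524 r2=12 r3=0 r4=0 r5=11
PC=1  slt  r0, r1, r2        | r0=0 r1=65524 r2=12 r3=0 r4=0 r5=11
PC=2  bne  r1, r5, L6        | r0=0 r1=65524 r2=12 r3=0 r4=0 r5=11  [TAKEN]
PC=3  addi  r1, r0, 14       | r0=0 r1=14 r2=12 r3=0 r4=0 r5=11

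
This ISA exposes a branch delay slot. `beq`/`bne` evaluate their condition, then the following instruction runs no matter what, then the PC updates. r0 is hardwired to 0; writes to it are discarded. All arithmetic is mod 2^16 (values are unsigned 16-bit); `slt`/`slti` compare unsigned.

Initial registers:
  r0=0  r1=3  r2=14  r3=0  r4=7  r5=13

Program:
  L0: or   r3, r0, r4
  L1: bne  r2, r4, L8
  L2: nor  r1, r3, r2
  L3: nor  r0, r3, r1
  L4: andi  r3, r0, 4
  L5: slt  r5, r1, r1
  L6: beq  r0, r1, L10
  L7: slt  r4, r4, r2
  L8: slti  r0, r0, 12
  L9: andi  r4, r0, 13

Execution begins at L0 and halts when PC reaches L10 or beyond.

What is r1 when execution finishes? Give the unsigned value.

65520

#0 or   r3, r0, r4 ; 0/3/14/7/7/13
#1 bne  r2, r4, L8 ; 0/3/14/7/7/13 ; →target
#2 nor  r1, r3, r2 ; 0/65520/14/7/7/13
#8 slti  r0, r0, 12 ; 0/65520/14/7/7/13
#9 andi  r4, r0, 13 ; 0/65520/14/7/0/13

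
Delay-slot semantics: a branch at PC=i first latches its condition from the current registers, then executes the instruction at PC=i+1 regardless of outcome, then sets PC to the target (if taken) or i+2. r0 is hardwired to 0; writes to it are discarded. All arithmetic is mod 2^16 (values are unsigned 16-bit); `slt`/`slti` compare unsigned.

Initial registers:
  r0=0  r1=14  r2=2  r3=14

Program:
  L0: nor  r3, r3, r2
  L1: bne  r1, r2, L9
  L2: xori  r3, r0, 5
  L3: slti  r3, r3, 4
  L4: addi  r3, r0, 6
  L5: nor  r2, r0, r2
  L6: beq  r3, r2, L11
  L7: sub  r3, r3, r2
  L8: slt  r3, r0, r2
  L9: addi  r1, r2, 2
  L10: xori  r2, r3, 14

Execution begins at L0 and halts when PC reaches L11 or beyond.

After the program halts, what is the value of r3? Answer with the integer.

#0 nor  r3, r3, r2 ; 0/14/2/65521
#1 bne  r1, r2, L9 ; 0/14/2/65521 ; →target
#2 xori  r3, r0, 5 ; 0/14/2/5
#9 addi  r1, r2, 2 ; 0/4/2/5
#10 xori  r2, r3, 14 ; 0/4/11/5

5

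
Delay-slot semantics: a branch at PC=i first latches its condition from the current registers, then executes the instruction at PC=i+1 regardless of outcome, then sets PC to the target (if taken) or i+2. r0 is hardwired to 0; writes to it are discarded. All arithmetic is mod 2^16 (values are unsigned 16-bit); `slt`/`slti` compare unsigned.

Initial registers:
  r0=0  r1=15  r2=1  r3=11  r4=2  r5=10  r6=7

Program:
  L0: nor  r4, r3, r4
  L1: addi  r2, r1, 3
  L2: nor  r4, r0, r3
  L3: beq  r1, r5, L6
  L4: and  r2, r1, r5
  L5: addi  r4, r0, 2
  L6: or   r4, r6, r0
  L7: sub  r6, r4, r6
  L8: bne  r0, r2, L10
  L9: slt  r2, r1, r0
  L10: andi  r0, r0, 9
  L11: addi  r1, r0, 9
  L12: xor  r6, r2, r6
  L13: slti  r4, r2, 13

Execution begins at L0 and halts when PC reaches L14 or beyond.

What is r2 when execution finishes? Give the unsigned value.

#0 nor  r4, r3, r4 ; 0/15/1/11/65524/10/7
#1 addi  r2, r1, 3 ; 0/15/18/11/65524/10/7
#2 nor  r4, r0, r3 ; 0/15/18/11/65524/10/7
#3 beq  r1, r5, L6 ; 0/15/18/11/65524/10/7 ; →fallthru
#4 and  r2, r1, r5 ; 0/15/10/11/65524/10/7
#5 addi  r4, r0, 2 ; 0/15/10/11/2/10/7
#6 or   r4, r6, r0 ; 0/15/10/11/7/10/7
#7 sub  r6, r4, r6 ; 0/15/10/11/7/10/0
#8 bne  r0, r2, L10 ; 0/15/10/11/7/10/0 ; →target
#9 slt  r2, r1, r0 ; 0/15/0/11/7/10/0
#10 andi  r0, r0, 9 ; 0/15/0/11/7/10/0
#11 addi  r1, r0, 9 ; 0/9/0/11/7/10/0
#12 xor  r6, r2, r6 ; 0/9/0/11/7/10/0
#13 slti  r4, r2, 13 ; 0/9/0/11/1/10/0

0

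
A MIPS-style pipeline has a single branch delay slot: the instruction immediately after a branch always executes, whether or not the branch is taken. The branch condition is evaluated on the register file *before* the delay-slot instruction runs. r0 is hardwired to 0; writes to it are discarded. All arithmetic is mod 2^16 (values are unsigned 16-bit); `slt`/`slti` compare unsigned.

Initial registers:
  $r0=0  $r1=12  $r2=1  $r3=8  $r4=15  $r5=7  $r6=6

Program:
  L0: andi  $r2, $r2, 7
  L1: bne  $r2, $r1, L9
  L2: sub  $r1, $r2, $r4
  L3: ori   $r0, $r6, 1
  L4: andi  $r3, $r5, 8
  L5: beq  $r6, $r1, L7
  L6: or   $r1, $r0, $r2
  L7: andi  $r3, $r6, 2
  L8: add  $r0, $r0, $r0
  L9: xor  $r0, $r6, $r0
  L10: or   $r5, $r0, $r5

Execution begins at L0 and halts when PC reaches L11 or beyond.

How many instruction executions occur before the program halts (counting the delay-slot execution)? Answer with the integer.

5

[0] andi  $r2, $r2, 7  →  {$r0:0, $r1:12, $r2:1, $r3:8, $r4:15, $r5:7, $r6:6}
[1] bne  $r2, $r1, L9  →  {$r0:0, $r1:12, $r2:1, $r3:8, $r4:15, $r5:7, $r6:6}  ⟨branch taken⟩
[2] sub  $r1, $r2, $r4  →  {$r0:0, $r1:65522, $r2:1, $r3:8, $r4:15, $r5:7, $r6:6}
[9] xor  $r0, $r6, $r0  →  {$r0:0, $r1:65522, $r2:1, $r3:8, $r4:15, $r5:7, $r6:6}
[10] or   $r5, $r0, $r5  →  {$r0:0, $r1:65522, $r2:1, $r3:8, $r4:15, $r5:7, $r6:6}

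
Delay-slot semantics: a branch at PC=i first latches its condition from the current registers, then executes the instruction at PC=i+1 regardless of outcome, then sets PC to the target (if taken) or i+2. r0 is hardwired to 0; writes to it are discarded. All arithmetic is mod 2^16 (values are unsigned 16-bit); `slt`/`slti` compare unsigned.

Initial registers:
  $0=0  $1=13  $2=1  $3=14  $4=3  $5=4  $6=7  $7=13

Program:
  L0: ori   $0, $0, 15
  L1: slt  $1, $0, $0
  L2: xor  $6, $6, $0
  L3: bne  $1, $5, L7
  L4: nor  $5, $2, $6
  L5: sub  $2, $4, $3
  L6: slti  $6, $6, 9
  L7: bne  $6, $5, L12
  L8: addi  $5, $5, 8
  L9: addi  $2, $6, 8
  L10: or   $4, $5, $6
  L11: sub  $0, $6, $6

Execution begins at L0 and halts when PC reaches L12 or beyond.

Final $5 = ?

#0 ori   $0, $0, 15 ; 0/13/1/14/3/4/7/13
#1 slt  $1, $0, $0 ; 0/0/1/14/3/4/7/13
#2 xor  $6, $6, $0 ; 0/0/1/14/3/4/7/13
#3 bne  $1, $5, L7 ; 0/0/1/14/3/4/7/13 ; →target
#4 nor  $5, $2, $6 ; 0/0/1/14/3/65528/7/13
#7 bne  $6, $5, L12 ; 0/0/1/14/3/65528/7/13 ; →target
#8 addi  $5, $5, 8 ; 0/0/1/14/3/0/7/13

0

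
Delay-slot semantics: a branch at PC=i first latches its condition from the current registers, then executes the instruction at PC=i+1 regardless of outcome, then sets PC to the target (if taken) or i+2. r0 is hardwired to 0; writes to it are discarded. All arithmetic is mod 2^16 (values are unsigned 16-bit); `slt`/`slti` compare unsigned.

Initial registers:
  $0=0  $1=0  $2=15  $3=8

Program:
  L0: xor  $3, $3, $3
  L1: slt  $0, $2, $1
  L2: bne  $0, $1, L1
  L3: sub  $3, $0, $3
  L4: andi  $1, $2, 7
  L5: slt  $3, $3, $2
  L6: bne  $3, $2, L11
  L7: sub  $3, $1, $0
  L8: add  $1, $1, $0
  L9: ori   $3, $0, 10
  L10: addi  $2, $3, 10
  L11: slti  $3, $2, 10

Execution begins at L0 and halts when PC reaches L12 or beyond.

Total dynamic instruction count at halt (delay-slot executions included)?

9

PC=0  xor  $3, $3, $3        | $0=0 $1=0 $2=15 $3=0
PC=1  slt  $0, $2, $1        | $0=0 $1=0 $2=15 $3=0
PC=2  bne  $0, $1, L1        | $0=0 $1=0 $2=15 $3=0  [not taken]
PC=3  sub  $3, $0, $3        | $0=0 $1=0 $2=15 $3=0
PC=4  andi  $1, $2, 7        | $0=0 $1=7 $2=15 $3=0
PC=5  slt  $3, $3, $2        | $0=0 $1=7 $2=15 $3=1
PC=6  bne  $3, $2, L11       | $0=0 $1=7 $2=15 $3=1  [TAKEN]
PC=7  sub  $3, $1, $0        | $0=0 $1=7 $2=15 $3=7
PC=11 slti  $3, $2, 10       | $0=0 $1=7 $2=15 $3=0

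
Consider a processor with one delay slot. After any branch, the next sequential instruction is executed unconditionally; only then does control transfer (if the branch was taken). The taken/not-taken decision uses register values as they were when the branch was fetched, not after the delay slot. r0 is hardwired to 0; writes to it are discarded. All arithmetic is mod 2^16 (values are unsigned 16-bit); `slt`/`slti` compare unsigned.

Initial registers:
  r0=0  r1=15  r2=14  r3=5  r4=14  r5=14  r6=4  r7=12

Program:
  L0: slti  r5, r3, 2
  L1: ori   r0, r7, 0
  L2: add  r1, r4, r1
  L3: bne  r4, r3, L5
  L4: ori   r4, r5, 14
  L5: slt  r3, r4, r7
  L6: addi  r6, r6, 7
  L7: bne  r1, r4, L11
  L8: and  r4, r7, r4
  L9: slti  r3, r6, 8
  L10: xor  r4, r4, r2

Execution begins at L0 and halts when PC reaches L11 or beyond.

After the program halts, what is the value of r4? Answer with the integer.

12

[0] slti  r5, r3, 2  →  {r0:0, r1:15, r2:14, r3:5, r4:14, r5:0, r6:4, r7:12}
[1] ori   r0, r7, 0  →  {r0:0, r1:15, r2:14, r3:5, r4:14, r5:0, r6:4, r7:12}
[2] add  r1, r4, r1  →  {r0:0, r1:29, r2:14, r3:5, r4:14, r5:0, r6:4, r7:12}
[3] bne  r4, r3, L5  →  {r0:0, r1:29, r2:14, r3:5, r4:14, r5:0, r6:4, r7:12}  ⟨branch taken⟩
[4] ori   r4, r5, 14  →  {r0:0, r1:29, r2:14, r3:5, r4:14, r5:0, r6:4, r7:12}
[5] slt  r3, r4, r7  →  {r0:0, r1:29, r2:14, r3:0, r4:14, r5:0, r6:4, r7:12}
[6] addi  r6, r6, 7  →  {r0:0, r1:29, r2:14, r3:0, r4:14, r5:0, r6:11, r7:12}
[7] bne  r1, r4, L11  →  {r0:0, r1:29, r2:14, r3:0, r4:14, r5:0, r6:11, r7:12}  ⟨branch taken⟩
[8] and  r4, r7, r4  →  {r0:0, r1:29, r2:14, r3:0, r4:12, r5:0, r6:11, r7:12}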